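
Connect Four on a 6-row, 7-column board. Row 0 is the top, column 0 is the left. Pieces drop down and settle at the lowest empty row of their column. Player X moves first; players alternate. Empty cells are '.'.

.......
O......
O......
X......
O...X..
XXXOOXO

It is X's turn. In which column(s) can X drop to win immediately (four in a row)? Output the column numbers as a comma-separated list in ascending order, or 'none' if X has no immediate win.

Answer: none

Derivation:
col 0: drop X → no win
col 1: drop X → no win
col 2: drop X → no win
col 3: drop X → no win
col 4: drop X → no win
col 5: drop X → no win
col 6: drop X → no win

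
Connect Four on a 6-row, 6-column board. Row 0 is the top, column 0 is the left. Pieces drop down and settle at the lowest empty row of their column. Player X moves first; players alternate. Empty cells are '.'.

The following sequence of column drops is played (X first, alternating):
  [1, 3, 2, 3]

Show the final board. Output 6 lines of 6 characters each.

Move 1: X drops in col 1, lands at row 5
Move 2: O drops in col 3, lands at row 5
Move 3: X drops in col 2, lands at row 5
Move 4: O drops in col 3, lands at row 4

Answer: ......
......
......
......
...O..
.XXO..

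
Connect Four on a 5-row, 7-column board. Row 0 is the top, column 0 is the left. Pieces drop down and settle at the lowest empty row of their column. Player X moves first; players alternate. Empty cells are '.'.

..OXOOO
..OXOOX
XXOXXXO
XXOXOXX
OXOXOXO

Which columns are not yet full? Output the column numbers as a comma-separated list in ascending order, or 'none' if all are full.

col 0: top cell = '.' → open
col 1: top cell = '.' → open
col 2: top cell = 'O' → FULL
col 3: top cell = 'X' → FULL
col 4: top cell = 'O' → FULL
col 5: top cell = 'O' → FULL
col 6: top cell = 'O' → FULL

Answer: 0,1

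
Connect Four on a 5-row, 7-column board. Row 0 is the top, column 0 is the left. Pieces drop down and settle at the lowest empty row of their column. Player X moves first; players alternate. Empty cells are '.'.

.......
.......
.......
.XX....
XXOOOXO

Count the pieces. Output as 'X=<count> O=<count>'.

X=5 O=4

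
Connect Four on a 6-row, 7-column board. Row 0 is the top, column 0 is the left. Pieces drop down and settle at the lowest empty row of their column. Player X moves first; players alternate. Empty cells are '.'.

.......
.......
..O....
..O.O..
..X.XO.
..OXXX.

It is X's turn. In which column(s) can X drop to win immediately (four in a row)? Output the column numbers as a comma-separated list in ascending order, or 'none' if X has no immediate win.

col 0: drop X → no win
col 1: drop X → no win
col 2: drop X → no win
col 3: drop X → no win
col 4: drop X → no win
col 5: drop X → no win
col 6: drop X → WIN!

Answer: 6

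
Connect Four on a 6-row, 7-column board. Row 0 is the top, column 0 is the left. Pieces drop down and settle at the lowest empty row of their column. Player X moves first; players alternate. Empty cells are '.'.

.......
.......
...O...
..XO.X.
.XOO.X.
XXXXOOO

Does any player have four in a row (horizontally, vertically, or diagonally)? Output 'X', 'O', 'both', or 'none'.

X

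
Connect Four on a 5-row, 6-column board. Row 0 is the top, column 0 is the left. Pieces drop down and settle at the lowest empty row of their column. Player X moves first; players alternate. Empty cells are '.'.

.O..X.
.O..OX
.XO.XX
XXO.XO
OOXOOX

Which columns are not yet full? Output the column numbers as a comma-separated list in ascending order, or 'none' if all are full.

Answer: 0,2,3,5

Derivation:
col 0: top cell = '.' → open
col 1: top cell = 'O' → FULL
col 2: top cell = '.' → open
col 3: top cell = '.' → open
col 4: top cell = 'X' → FULL
col 5: top cell = '.' → open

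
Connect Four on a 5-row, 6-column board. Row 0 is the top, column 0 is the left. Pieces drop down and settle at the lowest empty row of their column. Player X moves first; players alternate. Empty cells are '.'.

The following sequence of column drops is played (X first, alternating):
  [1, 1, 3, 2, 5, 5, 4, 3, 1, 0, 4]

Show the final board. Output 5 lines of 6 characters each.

Move 1: X drops in col 1, lands at row 4
Move 2: O drops in col 1, lands at row 3
Move 3: X drops in col 3, lands at row 4
Move 4: O drops in col 2, lands at row 4
Move 5: X drops in col 5, lands at row 4
Move 6: O drops in col 5, lands at row 3
Move 7: X drops in col 4, lands at row 4
Move 8: O drops in col 3, lands at row 3
Move 9: X drops in col 1, lands at row 2
Move 10: O drops in col 0, lands at row 4
Move 11: X drops in col 4, lands at row 3

Answer: ......
......
.X....
.O.OXO
OXOXXX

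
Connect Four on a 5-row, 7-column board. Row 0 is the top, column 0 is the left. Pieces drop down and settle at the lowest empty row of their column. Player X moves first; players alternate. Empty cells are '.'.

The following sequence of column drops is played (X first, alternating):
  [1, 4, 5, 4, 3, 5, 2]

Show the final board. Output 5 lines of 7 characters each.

Move 1: X drops in col 1, lands at row 4
Move 2: O drops in col 4, lands at row 4
Move 3: X drops in col 5, lands at row 4
Move 4: O drops in col 4, lands at row 3
Move 5: X drops in col 3, lands at row 4
Move 6: O drops in col 5, lands at row 3
Move 7: X drops in col 2, lands at row 4

Answer: .......
.......
.......
....OO.
.XXXOX.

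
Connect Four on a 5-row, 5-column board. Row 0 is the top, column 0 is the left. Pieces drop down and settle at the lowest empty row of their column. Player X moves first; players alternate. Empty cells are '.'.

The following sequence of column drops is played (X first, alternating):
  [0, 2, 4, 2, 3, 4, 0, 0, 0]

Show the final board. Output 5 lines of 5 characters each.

Move 1: X drops in col 0, lands at row 4
Move 2: O drops in col 2, lands at row 4
Move 3: X drops in col 4, lands at row 4
Move 4: O drops in col 2, lands at row 3
Move 5: X drops in col 3, lands at row 4
Move 6: O drops in col 4, lands at row 3
Move 7: X drops in col 0, lands at row 3
Move 8: O drops in col 0, lands at row 2
Move 9: X drops in col 0, lands at row 1

Answer: .....
X....
O....
X.O.O
X.OXX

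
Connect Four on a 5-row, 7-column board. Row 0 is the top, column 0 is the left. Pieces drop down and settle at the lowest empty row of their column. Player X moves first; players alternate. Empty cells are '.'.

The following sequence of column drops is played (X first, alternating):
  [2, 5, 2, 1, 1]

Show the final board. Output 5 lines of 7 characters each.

Answer: .......
.......
.......
.XX....
.OX..O.

Derivation:
Move 1: X drops in col 2, lands at row 4
Move 2: O drops in col 5, lands at row 4
Move 3: X drops in col 2, lands at row 3
Move 4: O drops in col 1, lands at row 4
Move 5: X drops in col 1, lands at row 3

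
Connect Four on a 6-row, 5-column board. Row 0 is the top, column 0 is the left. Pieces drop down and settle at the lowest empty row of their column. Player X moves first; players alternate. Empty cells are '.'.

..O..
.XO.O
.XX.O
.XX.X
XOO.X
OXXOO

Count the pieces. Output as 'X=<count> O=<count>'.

X=10 O=9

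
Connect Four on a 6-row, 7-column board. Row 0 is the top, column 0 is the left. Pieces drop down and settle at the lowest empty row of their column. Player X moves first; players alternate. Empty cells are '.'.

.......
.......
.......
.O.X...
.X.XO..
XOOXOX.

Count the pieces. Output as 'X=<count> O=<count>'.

X=6 O=5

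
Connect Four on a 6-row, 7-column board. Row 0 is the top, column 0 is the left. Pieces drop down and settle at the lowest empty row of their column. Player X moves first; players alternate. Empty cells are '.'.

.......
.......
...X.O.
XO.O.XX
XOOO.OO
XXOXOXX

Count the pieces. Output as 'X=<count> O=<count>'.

X=10 O=10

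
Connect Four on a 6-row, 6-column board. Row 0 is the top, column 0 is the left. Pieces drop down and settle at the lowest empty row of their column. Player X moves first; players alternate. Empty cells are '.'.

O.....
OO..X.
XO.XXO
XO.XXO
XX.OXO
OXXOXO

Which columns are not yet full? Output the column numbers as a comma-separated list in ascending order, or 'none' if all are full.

Answer: 1,2,3,4,5

Derivation:
col 0: top cell = 'O' → FULL
col 1: top cell = '.' → open
col 2: top cell = '.' → open
col 3: top cell = '.' → open
col 4: top cell = '.' → open
col 5: top cell = '.' → open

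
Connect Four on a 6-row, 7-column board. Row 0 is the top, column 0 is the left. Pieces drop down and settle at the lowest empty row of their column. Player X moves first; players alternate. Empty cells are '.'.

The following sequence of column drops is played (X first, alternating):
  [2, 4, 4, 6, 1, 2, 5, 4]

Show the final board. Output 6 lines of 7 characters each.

Move 1: X drops in col 2, lands at row 5
Move 2: O drops in col 4, lands at row 5
Move 3: X drops in col 4, lands at row 4
Move 4: O drops in col 6, lands at row 5
Move 5: X drops in col 1, lands at row 5
Move 6: O drops in col 2, lands at row 4
Move 7: X drops in col 5, lands at row 5
Move 8: O drops in col 4, lands at row 3

Answer: .......
.......
.......
....O..
..O.X..
.XX.OXO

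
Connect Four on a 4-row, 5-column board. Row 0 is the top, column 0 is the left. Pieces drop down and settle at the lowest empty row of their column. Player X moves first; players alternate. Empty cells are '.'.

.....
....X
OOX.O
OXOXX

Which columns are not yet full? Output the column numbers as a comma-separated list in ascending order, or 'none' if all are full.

Answer: 0,1,2,3,4

Derivation:
col 0: top cell = '.' → open
col 1: top cell = '.' → open
col 2: top cell = '.' → open
col 3: top cell = '.' → open
col 4: top cell = '.' → open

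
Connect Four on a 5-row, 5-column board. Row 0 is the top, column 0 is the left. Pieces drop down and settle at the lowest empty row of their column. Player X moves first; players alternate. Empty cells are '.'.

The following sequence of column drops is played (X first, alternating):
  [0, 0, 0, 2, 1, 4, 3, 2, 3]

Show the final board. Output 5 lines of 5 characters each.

Answer: .....
.....
X....
O.OX.
XXOXO

Derivation:
Move 1: X drops in col 0, lands at row 4
Move 2: O drops in col 0, lands at row 3
Move 3: X drops in col 0, lands at row 2
Move 4: O drops in col 2, lands at row 4
Move 5: X drops in col 1, lands at row 4
Move 6: O drops in col 4, lands at row 4
Move 7: X drops in col 3, lands at row 4
Move 8: O drops in col 2, lands at row 3
Move 9: X drops in col 3, lands at row 3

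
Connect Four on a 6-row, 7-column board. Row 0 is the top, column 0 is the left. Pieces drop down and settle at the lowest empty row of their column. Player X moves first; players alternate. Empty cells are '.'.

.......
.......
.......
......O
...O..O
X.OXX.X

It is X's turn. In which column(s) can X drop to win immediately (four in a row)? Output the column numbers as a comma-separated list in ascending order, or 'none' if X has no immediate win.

Answer: 5

Derivation:
col 0: drop X → no win
col 1: drop X → no win
col 2: drop X → no win
col 3: drop X → no win
col 4: drop X → no win
col 5: drop X → WIN!
col 6: drop X → no win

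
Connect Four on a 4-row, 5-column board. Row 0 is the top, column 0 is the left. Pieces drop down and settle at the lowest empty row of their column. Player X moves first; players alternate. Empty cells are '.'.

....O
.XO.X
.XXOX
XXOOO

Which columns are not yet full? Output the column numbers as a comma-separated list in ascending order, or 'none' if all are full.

col 0: top cell = '.' → open
col 1: top cell = '.' → open
col 2: top cell = '.' → open
col 3: top cell = '.' → open
col 4: top cell = 'O' → FULL

Answer: 0,1,2,3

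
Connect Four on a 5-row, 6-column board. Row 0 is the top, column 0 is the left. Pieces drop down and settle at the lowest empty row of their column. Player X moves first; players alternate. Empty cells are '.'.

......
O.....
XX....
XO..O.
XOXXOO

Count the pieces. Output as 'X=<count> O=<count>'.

X=6 O=6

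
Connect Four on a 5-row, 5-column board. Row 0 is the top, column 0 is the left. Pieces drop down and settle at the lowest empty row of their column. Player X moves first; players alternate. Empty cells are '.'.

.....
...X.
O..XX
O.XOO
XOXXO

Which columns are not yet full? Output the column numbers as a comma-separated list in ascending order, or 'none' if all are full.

col 0: top cell = '.' → open
col 1: top cell = '.' → open
col 2: top cell = '.' → open
col 3: top cell = '.' → open
col 4: top cell = '.' → open

Answer: 0,1,2,3,4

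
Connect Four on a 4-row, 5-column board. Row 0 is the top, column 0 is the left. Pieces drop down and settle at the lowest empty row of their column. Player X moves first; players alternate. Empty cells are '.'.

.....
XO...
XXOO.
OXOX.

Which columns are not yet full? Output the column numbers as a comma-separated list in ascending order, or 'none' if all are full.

col 0: top cell = '.' → open
col 1: top cell = '.' → open
col 2: top cell = '.' → open
col 3: top cell = '.' → open
col 4: top cell = '.' → open

Answer: 0,1,2,3,4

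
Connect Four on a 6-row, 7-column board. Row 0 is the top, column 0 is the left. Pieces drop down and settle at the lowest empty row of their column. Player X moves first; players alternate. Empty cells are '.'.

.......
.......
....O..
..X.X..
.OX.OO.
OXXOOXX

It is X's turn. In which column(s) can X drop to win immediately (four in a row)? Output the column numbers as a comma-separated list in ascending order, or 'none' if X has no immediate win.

Answer: 2

Derivation:
col 0: drop X → no win
col 1: drop X → no win
col 2: drop X → WIN!
col 3: drop X → no win
col 4: drop X → no win
col 5: drop X → no win
col 6: drop X → no win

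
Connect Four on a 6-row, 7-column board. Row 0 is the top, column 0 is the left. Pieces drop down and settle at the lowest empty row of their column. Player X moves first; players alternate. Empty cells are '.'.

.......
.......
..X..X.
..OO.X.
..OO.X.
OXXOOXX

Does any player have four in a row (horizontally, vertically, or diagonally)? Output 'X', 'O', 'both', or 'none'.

X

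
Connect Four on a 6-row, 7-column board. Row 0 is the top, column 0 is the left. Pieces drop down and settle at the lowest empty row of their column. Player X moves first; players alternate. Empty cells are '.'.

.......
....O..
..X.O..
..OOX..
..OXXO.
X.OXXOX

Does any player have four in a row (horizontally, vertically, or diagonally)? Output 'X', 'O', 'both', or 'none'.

none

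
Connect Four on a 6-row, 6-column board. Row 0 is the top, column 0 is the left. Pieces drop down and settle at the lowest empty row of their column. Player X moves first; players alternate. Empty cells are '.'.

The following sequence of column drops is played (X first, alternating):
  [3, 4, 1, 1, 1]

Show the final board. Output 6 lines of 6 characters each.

Answer: ......
......
......
.X....
.O....
.X.XO.

Derivation:
Move 1: X drops in col 3, lands at row 5
Move 2: O drops in col 4, lands at row 5
Move 3: X drops in col 1, lands at row 5
Move 4: O drops in col 1, lands at row 4
Move 5: X drops in col 1, lands at row 3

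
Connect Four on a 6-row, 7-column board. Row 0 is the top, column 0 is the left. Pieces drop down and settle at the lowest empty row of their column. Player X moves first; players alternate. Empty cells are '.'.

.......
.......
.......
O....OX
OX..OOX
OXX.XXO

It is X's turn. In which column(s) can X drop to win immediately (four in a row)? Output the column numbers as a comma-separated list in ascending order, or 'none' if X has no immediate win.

Answer: 3

Derivation:
col 0: drop X → no win
col 1: drop X → no win
col 2: drop X → no win
col 3: drop X → WIN!
col 4: drop X → no win
col 5: drop X → no win
col 6: drop X → no win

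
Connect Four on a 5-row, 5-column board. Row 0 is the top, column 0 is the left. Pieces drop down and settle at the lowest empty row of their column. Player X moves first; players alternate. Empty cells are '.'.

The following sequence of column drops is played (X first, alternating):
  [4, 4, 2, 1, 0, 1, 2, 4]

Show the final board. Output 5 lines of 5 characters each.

Answer: .....
.....
....O
.OX.O
XOX.X

Derivation:
Move 1: X drops in col 4, lands at row 4
Move 2: O drops in col 4, lands at row 3
Move 3: X drops in col 2, lands at row 4
Move 4: O drops in col 1, lands at row 4
Move 5: X drops in col 0, lands at row 4
Move 6: O drops in col 1, lands at row 3
Move 7: X drops in col 2, lands at row 3
Move 8: O drops in col 4, lands at row 2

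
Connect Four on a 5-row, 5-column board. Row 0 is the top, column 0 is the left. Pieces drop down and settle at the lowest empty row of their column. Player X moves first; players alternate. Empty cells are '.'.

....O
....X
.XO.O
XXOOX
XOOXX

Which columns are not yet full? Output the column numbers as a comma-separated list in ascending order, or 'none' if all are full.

Answer: 0,1,2,3

Derivation:
col 0: top cell = '.' → open
col 1: top cell = '.' → open
col 2: top cell = '.' → open
col 3: top cell = '.' → open
col 4: top cell = 'O' → FULL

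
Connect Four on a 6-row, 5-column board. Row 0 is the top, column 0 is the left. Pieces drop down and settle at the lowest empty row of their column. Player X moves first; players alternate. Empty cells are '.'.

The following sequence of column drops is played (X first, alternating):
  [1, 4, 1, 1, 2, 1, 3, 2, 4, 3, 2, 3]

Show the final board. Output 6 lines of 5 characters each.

Answer: .....
.....
.O...
.OXO.
.XOOX
.XXXO

Derivation:
Move 1: X drops in col 1, lands at row 5
Move 2: O drops in col 4, lands at row 5
Move 3: X drops in col 1, lands at row 4
Move 4: O drops in col 1, lands at row 3
Move 5: X drops in col 2, lands at row 5
Move 6: O drops in col 1, lands at row 2
Move 7: X drops in col 3, lands at row 5
Move 8: O drops in col 2, lands at row 4
Move 9: X drops in col 4, lands at row 4
Move 10: O drops in col 3, lands at row 4
Move 11: X drops in col 2, lands at row 3
Move 12: O drops in col 3, lands at row 3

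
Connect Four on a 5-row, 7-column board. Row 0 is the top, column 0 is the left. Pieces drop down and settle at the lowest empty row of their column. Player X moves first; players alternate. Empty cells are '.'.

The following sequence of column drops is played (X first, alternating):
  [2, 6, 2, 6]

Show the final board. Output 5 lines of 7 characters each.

Move 1: X drops in col 2, lands at row 4
Move 2: O drops in col 6, lands at row 4
Move 3: X drops in col 2, lands at row 3
Move 4: O drops in col 6, lands at row 3

Answer: .......
.......
.......
..X...O
..X...O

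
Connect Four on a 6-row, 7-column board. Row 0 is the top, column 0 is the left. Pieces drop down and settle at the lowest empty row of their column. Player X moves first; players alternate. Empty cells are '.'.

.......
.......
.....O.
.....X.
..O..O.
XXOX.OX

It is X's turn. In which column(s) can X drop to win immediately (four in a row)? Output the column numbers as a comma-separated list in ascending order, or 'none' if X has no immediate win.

col 0: drop X → no win
col 1: drop X → no win
col 2: drop X → no win
col 3: drop X → no win
col 4: drop X → no win
col 5: drop X → no win
col 6: drop X → no win

Answer: none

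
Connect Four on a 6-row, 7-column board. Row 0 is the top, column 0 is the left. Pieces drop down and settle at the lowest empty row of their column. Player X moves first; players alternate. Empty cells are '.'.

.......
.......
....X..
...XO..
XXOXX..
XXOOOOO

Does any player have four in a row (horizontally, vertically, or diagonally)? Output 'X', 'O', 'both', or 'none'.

O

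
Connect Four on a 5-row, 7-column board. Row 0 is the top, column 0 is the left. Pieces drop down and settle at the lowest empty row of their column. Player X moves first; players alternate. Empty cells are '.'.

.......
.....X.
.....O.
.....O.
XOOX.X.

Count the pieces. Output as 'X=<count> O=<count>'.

X=4 O=4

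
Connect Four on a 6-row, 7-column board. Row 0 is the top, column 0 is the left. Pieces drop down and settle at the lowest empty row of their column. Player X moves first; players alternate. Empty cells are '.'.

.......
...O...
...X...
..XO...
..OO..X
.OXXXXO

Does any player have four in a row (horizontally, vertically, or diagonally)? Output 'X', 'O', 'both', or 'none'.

X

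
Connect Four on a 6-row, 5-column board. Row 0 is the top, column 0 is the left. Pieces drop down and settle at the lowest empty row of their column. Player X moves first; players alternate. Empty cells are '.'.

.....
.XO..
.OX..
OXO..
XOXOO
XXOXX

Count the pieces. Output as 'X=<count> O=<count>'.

X=9 O=8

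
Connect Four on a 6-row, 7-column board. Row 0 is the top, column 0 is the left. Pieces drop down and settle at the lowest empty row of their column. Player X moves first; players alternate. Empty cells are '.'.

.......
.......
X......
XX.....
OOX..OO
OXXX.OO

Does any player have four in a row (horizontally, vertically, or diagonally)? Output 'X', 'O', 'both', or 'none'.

X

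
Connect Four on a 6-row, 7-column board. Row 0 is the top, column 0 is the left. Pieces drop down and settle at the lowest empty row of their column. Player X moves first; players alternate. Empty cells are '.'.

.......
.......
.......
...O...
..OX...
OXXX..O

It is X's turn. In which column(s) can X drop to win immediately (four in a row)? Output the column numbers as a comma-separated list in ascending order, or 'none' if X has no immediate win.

Answer: 4

Derivation:
col 0: drop X → no win
col 1: drop X → no win
col 2: drop X → no win
col 3: drop X → no win
col 4: drop X → WIN!
col 5: drop X → no win
col 6: drop X → no win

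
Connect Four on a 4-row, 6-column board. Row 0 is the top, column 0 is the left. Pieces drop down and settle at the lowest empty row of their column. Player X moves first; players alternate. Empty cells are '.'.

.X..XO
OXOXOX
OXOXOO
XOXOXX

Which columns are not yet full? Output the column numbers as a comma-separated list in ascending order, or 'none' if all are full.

Answer: 0,2,3

Derivation:
col 0: top cell = '.' → open
col 1: top cell = 'X' → FULL
col 2: top cell = '.' → open
col 3: top cell = '.' → open
col 4: top cell = 'X' → FULL
col 5: top cell = 'O' → FULL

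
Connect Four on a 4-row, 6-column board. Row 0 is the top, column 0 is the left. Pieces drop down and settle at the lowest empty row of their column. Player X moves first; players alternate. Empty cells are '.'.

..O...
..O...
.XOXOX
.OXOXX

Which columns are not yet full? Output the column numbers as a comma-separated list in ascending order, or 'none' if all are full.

Answer: 0,1,3,4,5

Derivation:
col 0: top cell = '.' → open
col 1: top cell = '.' → open
col 2: top cell = 'O' → FULL
col 3: top cell = '.' → open
col 4: top cell = '.' → open
col 5: top cell = '.' → open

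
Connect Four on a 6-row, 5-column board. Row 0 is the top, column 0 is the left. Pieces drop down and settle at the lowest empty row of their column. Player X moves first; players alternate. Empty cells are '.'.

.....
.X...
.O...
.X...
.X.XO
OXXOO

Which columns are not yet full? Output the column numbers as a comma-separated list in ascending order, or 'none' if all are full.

col 0: top cell = '.' → open
col 1: top cell = '.' → open
col 2: top cell = '.' → open
col 3: top cell = '.' → open
col 4: top cell = '.' → open

Answer: 0,1,2,3,4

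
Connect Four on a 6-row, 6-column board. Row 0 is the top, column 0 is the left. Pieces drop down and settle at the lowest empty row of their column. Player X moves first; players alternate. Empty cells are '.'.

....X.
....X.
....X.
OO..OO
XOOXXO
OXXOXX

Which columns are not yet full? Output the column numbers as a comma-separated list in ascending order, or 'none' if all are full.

col 0: top cell = '.' → open
col 1: top cell = '.' → open
col 2: top cell = '.' → open
col 3: top cell = '.' → open
col 4: top cell = 'X' → FULL
col 5: top cell = '.' → open

Answer: 0,1,2,3,5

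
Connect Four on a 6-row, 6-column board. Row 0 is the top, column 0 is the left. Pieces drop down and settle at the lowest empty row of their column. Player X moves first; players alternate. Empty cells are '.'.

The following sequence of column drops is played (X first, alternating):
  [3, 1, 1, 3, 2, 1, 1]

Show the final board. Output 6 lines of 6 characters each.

Move 1: X drops in col 3, lands at row 5
Move 2: O drops in col 1, lands at row 5
Move 3: X drops in col 1, lands at row 4
Move 4: O drops in col 3, lands at row 4
Move 5: X drops in col 2, lands at row 5
Move 6: O drops in col 1, lands at row 3
Move 7: X drops in col 1, lands at row 2

Answer: ......
......
.X....
.O....
.X.O..
.OXX..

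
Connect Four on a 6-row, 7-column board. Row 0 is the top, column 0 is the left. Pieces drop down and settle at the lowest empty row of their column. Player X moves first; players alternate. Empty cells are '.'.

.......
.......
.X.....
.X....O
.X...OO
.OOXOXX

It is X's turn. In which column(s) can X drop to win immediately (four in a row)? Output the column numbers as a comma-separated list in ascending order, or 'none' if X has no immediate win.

Answer: 1

Derivation:
col 0: drop X → no win
col 1: drop X → WIN!
col 2: drop X → no win
col 3: drop X → no win
col 4: drop X → no win
col 5: drop X → no win
col 6: drop X → no win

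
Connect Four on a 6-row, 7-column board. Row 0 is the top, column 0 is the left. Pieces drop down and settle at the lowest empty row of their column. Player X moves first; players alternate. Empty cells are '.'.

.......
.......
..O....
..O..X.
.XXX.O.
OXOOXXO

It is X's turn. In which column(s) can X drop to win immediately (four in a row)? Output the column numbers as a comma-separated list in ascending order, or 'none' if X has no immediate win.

col 0: drop X → WIN!
col 1: drop X → no win
col 2: drop X → no win
col 3: drop X → no win
col 4: drop X → WIN!
col 5: drop X → no win
col 6: drop X → no win

Answer: 0,4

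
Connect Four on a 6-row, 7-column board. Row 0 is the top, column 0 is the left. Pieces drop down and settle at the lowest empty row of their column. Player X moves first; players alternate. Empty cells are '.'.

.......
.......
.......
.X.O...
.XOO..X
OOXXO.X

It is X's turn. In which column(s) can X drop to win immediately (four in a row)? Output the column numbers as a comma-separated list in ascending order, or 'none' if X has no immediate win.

Answer: none

Derivation:
col 0: drop X → no win
col 1: drop X → no win
col 2: drop X → no win
col 3: drop X → no win
col 4: drop X → no win
col 5: drop X → no win
col 6: drop X → no win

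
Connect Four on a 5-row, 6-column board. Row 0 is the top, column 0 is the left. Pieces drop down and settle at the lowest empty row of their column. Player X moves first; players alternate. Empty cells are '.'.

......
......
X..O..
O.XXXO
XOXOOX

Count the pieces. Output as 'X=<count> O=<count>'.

X=7 O=6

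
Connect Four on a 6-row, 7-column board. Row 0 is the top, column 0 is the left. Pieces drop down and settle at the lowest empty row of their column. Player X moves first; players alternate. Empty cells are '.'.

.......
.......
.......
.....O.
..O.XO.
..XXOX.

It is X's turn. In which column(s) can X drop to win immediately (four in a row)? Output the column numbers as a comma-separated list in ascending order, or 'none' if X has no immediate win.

col 0: drop X → no win
col 1: drop X → no win
col 2: drop X → no win
col 3: drop X → no win
col 4: drop X → no win
col 5: drop X → no win
col 6: drop X → no win

Answer: none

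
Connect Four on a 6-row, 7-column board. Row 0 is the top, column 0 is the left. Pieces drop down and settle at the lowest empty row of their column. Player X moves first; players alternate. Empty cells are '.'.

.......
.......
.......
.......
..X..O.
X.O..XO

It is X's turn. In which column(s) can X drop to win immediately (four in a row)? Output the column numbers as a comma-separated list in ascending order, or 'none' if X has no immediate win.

Answer: none

Derivation:
col 0: drop X → no win
col 1: drop X → no win
col 2: drop X → no win
col 3: drop X → no win
col 4: drop X → no win
col 5: drop X → no win
col 6: drop X → no win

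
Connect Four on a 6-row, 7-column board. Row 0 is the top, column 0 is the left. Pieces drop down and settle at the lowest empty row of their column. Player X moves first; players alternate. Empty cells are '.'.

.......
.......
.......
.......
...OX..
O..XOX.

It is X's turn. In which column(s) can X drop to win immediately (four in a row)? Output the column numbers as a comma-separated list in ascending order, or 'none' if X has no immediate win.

col 0: drop X → no win
col 1: drop X → no win
col 2: drop X → no win
col 3: drop X → no win
col 4: drop X → no win
col 5: drop X → no win
col 6: drop X → no win

Answer: none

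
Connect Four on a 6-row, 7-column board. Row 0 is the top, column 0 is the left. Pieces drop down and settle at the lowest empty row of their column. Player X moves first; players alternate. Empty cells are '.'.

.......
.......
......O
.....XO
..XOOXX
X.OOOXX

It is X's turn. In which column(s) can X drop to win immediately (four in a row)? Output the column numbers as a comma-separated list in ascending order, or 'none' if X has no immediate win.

Answer: 5

Derivation:
col 0: drop X → no win
col 1: drop X → no win
col 2: drop X → no win
col 3: drop X → no win
col 4: drop X → no win
col 5: drop X → WIN!
col 6: drop X → no win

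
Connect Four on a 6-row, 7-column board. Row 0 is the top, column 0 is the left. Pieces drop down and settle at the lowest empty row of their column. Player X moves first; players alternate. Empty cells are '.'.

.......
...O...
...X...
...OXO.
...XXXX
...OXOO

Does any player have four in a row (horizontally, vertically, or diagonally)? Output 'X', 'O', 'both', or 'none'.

X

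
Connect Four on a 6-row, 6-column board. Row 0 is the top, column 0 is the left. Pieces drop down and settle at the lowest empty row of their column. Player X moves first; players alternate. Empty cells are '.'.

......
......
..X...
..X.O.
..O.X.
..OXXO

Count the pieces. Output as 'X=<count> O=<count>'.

X=5 O=4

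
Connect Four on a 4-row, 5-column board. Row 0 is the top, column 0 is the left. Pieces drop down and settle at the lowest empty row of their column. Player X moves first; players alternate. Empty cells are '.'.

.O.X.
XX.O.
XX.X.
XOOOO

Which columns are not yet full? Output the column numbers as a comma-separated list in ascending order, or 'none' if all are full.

col 0: top cell = '.' → open
col 1: top cell = 'O' → FULL
col 2: top cell = '.' → open
col 3: top cell = 'X' → FULL
col 4: top cell = '.' → open

Answer: 0,2,4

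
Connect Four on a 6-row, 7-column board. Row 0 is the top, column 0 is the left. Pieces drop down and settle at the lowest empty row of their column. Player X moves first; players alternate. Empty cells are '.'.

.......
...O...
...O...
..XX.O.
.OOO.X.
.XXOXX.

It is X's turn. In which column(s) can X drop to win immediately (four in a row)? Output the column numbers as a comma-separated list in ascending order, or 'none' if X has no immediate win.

col 0: drop X → no win
col 1: drop X → no win
col 2: drop X → no win
col 3: drop X → no win
col 4: drop X → no win
col 5: drop X → no win
col 6: drop X → no win

Answer: none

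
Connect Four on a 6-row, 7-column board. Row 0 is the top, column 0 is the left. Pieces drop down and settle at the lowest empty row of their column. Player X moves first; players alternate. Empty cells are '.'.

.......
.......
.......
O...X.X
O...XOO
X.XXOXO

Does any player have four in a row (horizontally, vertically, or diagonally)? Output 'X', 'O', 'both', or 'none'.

none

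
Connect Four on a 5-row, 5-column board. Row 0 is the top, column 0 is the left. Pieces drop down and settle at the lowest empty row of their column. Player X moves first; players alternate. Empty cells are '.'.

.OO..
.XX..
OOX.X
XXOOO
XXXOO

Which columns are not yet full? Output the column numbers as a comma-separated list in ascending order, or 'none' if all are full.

Answer: 0,3,4

Derivation:
col 0: top cell = '.' → open
col 1: top cell = 'O' → FULL
col 2: top cell = 'O' → FULL
col 3: top cell = '.' → open
col 4: top cell = '.' → open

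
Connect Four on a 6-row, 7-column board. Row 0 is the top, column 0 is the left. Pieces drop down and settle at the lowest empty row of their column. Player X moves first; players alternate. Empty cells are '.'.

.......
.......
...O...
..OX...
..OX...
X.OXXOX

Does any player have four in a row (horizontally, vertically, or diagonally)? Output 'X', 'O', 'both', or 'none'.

none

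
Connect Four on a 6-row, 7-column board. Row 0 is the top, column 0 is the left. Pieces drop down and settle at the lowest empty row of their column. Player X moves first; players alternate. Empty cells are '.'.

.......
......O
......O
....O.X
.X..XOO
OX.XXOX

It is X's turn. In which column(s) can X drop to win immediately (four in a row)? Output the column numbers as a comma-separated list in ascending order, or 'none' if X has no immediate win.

Answer: 2

Derivation:
col 0: drop X → no win
col 1: drop X → no win
col 2: drop X → WIN!
col 3: drop X → no win
col 4: drop X → no win
col 5: drop X → no win
col 6: drop X → no win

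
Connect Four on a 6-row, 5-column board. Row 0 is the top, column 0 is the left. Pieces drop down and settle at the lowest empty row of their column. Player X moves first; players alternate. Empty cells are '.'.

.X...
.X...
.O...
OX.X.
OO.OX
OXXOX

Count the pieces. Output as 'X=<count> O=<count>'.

X=8 O=7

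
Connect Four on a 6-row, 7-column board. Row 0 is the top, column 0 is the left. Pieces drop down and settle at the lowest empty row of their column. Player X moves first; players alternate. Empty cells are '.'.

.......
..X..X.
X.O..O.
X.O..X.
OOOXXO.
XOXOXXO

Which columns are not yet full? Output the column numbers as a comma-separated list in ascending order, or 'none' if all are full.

col 0: top cell = '.' → open
col 1: top cell = '.' → open
col 2: top cell = '.' → open
col 3: top cell = '.' → open
col 4: top cell = '.' → open
col 5: top cell = '.' → open
col 6: top cell = '.' → open

Answer: 0,1,2,3,4,5,6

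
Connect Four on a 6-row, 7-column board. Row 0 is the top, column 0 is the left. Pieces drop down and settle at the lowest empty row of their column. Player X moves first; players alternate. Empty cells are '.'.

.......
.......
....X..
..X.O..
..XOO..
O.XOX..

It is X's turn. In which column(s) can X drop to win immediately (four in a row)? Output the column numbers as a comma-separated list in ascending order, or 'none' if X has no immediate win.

col 0: drop X → no win
col 1: drop X → no win
col 2: drop X → WIN!
col 3: drop X → no win
col 4: drop X → no win
col 5: drop X → no win
col 6: drop X → no win

Answer: 2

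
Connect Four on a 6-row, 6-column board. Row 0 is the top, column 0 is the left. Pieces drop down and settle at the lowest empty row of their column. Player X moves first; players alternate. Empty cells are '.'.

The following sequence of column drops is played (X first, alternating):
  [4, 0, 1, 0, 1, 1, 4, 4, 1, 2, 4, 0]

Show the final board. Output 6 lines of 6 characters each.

Move 1: X drops in col 4, lands at row 5
Move 2: O drops in col 0, lands at row 5
Move 3: X drops in col 1, lands at row 5
Move 4: O drops in col 0, lands at row 4
Move 5: X drops in col 1, lands at row 4
Move 6: O drops in col 1, lands at row 3
Move 7: X drops in col 4, lands at row 4
Move 8: O drops in col 4, lands at row 3
Move 9: X drops in col 1, lands at row 2
Move 10: O drops in col 2, lands at row 5
Move 11: X drops in col 4, lands at row 2
Move 12: O drops in col 0, lands at row 3

Answer: ......
......
.X..X.
OO..O.
OX..X.
OXO.X.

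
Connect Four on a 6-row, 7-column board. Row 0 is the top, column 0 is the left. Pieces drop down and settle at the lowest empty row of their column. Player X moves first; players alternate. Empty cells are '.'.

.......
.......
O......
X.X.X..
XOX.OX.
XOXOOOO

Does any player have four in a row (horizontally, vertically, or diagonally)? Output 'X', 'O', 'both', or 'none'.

O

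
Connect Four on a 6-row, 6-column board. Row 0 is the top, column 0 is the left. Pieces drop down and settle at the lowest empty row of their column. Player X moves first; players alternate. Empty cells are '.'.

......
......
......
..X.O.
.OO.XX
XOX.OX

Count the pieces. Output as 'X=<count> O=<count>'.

X=6 O=5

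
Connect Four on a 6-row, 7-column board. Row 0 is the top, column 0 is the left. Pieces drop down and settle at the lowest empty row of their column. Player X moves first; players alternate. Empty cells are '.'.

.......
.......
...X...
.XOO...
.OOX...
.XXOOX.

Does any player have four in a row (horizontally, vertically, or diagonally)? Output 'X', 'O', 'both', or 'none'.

none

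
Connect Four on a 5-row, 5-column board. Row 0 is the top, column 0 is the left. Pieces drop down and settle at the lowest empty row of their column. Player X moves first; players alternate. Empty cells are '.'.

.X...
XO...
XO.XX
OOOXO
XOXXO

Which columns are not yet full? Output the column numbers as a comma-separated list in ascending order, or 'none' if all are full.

Answer: 0,2,3,4

Derivation:
col 0: top cell = '.' → open
col 1: top cell = 'X' → FULL
col 2: top cell = '.' → open
col 3: top cell = '.' → open
col 4: top cell = '.' → open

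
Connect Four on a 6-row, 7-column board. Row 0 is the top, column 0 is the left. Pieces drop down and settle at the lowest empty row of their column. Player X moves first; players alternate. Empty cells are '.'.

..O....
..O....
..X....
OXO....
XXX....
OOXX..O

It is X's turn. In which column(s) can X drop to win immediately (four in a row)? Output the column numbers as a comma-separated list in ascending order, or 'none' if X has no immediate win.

col 0: drop X → WIN!
col 1: drop X → no win
col 3: drop X → WIN!
col 4: drop X → no win
col 5: drop X → no win
col 6: drop X → no win

Answer: 0,3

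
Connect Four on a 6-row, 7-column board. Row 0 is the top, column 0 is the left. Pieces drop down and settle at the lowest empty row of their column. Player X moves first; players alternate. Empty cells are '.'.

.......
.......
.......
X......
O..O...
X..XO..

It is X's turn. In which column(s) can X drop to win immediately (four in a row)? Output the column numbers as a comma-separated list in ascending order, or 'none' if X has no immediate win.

Answer: none

Derivation:
col 0: drop X → no win
col 1: drop X → no win
col 2: drop X → no win
col 3: drop X → no win
col 4: drop X → no win
col 5: drop X → no win
col 6: drop X → no win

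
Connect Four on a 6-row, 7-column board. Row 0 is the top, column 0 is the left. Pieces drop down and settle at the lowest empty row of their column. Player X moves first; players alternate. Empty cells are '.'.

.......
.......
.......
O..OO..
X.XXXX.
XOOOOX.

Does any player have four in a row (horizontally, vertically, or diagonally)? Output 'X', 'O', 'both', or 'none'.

both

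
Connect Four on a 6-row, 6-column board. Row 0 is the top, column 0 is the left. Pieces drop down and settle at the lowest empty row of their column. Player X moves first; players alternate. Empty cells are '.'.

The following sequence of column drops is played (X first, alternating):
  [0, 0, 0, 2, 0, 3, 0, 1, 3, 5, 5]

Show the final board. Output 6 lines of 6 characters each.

Answer: ......
X.....
X.....
X.....
O..X.X
XOOO.O

Derivation:
Move 1: X drops in col 0, lands at row 5
Move 2: O drops in col 0, lands at row 4
Move 3: X drops in col 0, lands at row 3
Move 4: O drops in col 2, lands at row 5
Move 5: X drops in col 0, lands at row 2
Move 6: O drops in col 3, lands at row 5
Move 7: X drops in col 0, lands at row 1
Move 8: O drops in col 1, lands at row 5
Move 9: X drops in col 3, lands at row 4
Move 10: O drops in col 5, lands at row 5
Move 11: X drops in col 5, lands at row 4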